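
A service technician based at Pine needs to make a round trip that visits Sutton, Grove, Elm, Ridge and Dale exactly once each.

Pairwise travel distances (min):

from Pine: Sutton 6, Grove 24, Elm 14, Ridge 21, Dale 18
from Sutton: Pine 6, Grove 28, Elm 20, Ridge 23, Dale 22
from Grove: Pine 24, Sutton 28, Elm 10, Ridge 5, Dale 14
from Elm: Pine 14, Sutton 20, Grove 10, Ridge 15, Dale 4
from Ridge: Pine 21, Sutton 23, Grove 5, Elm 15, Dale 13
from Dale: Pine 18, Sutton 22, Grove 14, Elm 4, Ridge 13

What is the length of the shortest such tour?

Minimum total distance: 66 min.

There are 60 distinct closed tours to check (reversals are equivalent).
Pine - Sutton - Grove - Elm - Ridge - Dale - Pine: 6+28+10+15+13+18 = 90
Pine - Sutton - Grove - Elm - Dale - Ridge - Pine: 6+28+10+4+13+21 = 82
Pine - Sutton - Grove - Ridge - Elm - Dale - Pine: 6+28+5+15+4+18 = 76
Pine - Sutton - Grove - Ridge - Dale - Elm - Pine: 6+28+5+13+4+14 = 70
Pine - Sutton - Grove - Dale - Elm - Ridge - Pine: 6+28+14+4+15+21 = 88
Pine - Sutton - Grove - Dale - Ridge - Elm - Pine: 6+28+14+13+15+14 = 90
Pine - Sutton - Elm - Grove - Ridge - Dale - Pine: 6+20+10+5+13+18 = 72
Pine - Sutton - Elm - Grove - Dale - Ridge - Pine: 6+20+10+14+13+21 = 84
Pine - Sutton - Elm - Ridge - Grove - Dale - Pine: 6+20+15+5+14+18 = 78
Pine - Sutton - Elm - Ridge - Dale - Grove - Pine: 6+20+15+13+14+24 = 92
Pine - Sutton - Elm - Dale - Grove - Ridge - Pine: 6+20+4+14+5+21 = 70
Pine - Sutton - Elm - Dale - Ridge - Grove - Pine: 6+20+4+13+5+24 = 72
Pine - Sutton - Ridge - Grove - Elm - Dale - Pine: 6+23+5+10+4+18 = 66
Pine - Sutton - Ridge - Grove - Dale - Elm - Pine: 6+23+5+14+4+14 = 66
… (46 more)
The minimum is 66.
One optimal route: Pine → Sutton → Ridge → Grove → Elm → Dale → Pine (or its reverse).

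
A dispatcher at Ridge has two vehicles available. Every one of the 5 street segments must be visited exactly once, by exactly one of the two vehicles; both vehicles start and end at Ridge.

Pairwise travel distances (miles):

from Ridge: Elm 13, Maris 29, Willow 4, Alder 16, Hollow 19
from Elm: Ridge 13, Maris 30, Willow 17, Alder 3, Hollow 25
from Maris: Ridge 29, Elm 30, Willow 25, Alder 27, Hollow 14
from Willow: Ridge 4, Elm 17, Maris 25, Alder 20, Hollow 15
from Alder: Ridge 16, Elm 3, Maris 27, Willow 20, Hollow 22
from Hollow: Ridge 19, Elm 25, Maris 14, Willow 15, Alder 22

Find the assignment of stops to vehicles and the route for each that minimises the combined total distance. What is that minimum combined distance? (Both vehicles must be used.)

84 miles — the smallest possible combined total.

Check every non-empty split of the stops between the two vehicles; for each half take its own optimal tour:
  {Elm} + {Maris, Willow, Alder, Hollow}: 26 + 76 = 102
  {Maris} + {Elm, Willow, Alder, Hollow}: 58 + 57 = 115
  {Elm, Maris} + {Willow, Alder, Hollow}: 72 + 57 = 129
  {Willow} + {Elm, Maris, Alder, Hollow}: 8 + 76 = 84
  {Elm, Willow} + {Maris, Alder, Hollow}: 34 + 76 = 110
  {Maris, Willow} + {Elm, Alder, Hollow}: 58 + 57 = 115
  … (15 splits in total)
Best: vehicle 1 Ridge → Willow → Ridge = 8; vehicle 2 Ridge → Elm → Alder → Maris → Hollow → Ridge = 76; combined 84.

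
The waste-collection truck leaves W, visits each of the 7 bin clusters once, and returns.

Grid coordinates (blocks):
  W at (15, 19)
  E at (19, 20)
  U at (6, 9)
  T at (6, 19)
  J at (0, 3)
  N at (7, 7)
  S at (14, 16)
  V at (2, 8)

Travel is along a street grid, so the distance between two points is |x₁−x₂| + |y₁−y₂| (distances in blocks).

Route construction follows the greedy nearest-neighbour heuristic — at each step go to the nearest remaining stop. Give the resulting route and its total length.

84 blocks along W → S → E → T → U → N → V → J → W.

From W: distances to unvisited — S=4, E=5, T=9, U=19, N=20, V=24, J=31. Nearest is S (4).
From S: distances to unvisited — E=9, T=11, U=15, N=16, V=20, J=27. Nearest is E (9).
From E: distances to unvisited — T=14, U=24, N=25, V=29, J=36. Nearest is T (14).
From T: distances to unvisited — U=10, N=13, V=15, J=22. Nearest is U (10).
From U: distances to unvisited — N=3, V=5, J=12. Nearest is N (3).
From N: distances to unvisited — V=6, J=11. Nearest is V (6).
From V: distances to unvisited — J=7. Nearest is J (7).
Return J→W: 31.
Total = 4 + 9 + 14 + 10 + 3 + 6 + 7 + 31 = 84.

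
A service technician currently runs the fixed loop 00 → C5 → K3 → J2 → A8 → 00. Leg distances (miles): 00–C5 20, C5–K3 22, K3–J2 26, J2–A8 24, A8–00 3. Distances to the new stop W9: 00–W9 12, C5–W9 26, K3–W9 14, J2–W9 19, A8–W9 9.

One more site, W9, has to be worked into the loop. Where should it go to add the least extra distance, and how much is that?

Insertion cost between consecutive stops i–j is d(i,W9) + d(W9,j) − d(i,j):
  between 00 and C5: 12 + 26 − 20 = 18
  between C5 and K3: 26 + 14 − 22 = 18
  between K3 and J2: 14 + 19 − 26 = 7
  between J2 and A8: 19 + 9 − 24 = 4
  between A8 and 00: 9 + 12 − 3 = 18
Cheapest insertion is between J2 and A8, adding 4.
New total = 95 + 4 = 99.

+4 miles — insert W9 between J2 and A8.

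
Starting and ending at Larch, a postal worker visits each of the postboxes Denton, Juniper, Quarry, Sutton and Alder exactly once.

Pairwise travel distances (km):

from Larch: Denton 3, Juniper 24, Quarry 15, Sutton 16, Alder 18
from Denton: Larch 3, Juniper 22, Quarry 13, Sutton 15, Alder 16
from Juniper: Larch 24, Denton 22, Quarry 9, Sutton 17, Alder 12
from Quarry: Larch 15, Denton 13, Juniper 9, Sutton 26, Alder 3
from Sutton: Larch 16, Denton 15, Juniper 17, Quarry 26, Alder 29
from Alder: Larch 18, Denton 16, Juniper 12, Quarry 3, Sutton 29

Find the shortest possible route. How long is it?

Minimum total distance: 64 km.

With 5 stops there are 5!/2 = 60 distinct round trips (a route and its reverse cost the same).
Larch - Denton - Juniper - Quarry - Sutton - Alder - Larch: 3+22+9+26+29+18 = 107
Larch - Denton - Juniper - Quarry - Alder - Sutton - Larch: 3+22+9+3+29+16 = 82
Larch - Denton - Juniper - Sutton - Quarry - Alder - Larch: 3+22+17+26+3+18 = 89
Larch - Denton - Juniper - Sutton - Alder - Quarry - Larch: 3+22+17+29+3+15 = 89
Larch - Denton - Juniper - Alder - Quarry - Sutton - Larch: 3+22+12+3+26+16 = 82
Larch - Denton - Juniper - Alder - Sutton - Quarry - Larch: 3+22+12+29+26+15 = 107
Larch - Denton - Quarry - Juniper - Sutton - Alder - Larch: 3+13+9+17+29+18 = 89
Larch - Denton - Quarry - Juniper - Alder - Sutton - Larch: 3+13+9+12+29+16 = 82
Larch - Denton - Quarry - Sutton - Juniper - Alder - Larch: 3+13+26+17+12+18 = 89
Larch - Denton - Quarry - Sutton - Alder - Juniper - Larch: 3+13+26+29+12+24 = 107
Larch - Denton - Quarry - Alder - Juniper - Sutton - Larch: 3+13+3+12+17+16 = 64
Larch - Denton - Quarry - Alder - Sutton - Juniper - Larch: 3+13+3+29+17+24 = 89
Larch - Denton - Sutton - Juniper - Quarry - Alder - Larch: 3+15+17+9+3+18 = 65
Larch - Denton - Sutton - Juniper - Alder - Quarry - Larch: 3+15+17+12+3+15 = 65
… (46 more)
The minimum is 64.
One optimal route: Larch → Denton → Quarry → Alder → Juniper → Sutton → Larch (or its reverse).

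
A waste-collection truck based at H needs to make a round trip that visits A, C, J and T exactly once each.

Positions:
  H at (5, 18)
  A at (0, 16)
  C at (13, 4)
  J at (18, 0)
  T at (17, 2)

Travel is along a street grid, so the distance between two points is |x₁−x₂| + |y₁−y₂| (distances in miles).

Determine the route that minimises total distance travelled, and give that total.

With 4 stops there are 4!/2 = 12 distinct round trips (a route and its reverse cost the same).
H → A → C → J → T → H: 7+25+9+3+28 = 72
H → A → C → T → J → H: 7+25+6+3+31 = 72
H → A → J → C → T → H: 7+34+9+6+28 = 84
H → A → J → T → C → H: 7+34+3+6+22 = 72
H → A → T → C → J → H: 7+31+6+9+31 = 84
H → A → T → J → C → H: 7+31+3+9+22 = 72
H → C → A → J → T → H: 22+25+34+3+28 = 112
H → C → A → T → J → H: 22+25+31+3+31 = 112
H → C → J → A → T → H: 22+9+34+31+28 = 124
H → C → T → A → J → H: 22+6+31+34+31 = 124
H → J → A → C → T → H: 31+34+25+6+28 = 124
H → J → C → A → T → H: 31+9+25+31+28 = 124
The minimum is 72.
One optimal route: H → A → C → J → T → H (or its reverse).

Shortest round trip = 72 miles.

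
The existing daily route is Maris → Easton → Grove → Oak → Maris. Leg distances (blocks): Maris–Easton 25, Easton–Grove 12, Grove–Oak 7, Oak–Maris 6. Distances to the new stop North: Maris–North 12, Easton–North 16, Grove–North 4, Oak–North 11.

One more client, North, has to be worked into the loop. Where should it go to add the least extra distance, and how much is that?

Insertion cost between consecutive stops i–j is d(i,North) + d(North,j) − d(i,j):
  between Maris and Easton: 12 + 16 − 25 = 3
  between Easton and Grove: 16 + 4 − 12 = 8
  between Grove and Oak: 4 + 11 − 7 = 8
  between Oak and Maris: 11 + 12 − 6 = 17
Cheapest insertion is between Maris and Easton, adding 3.
New total = 50 + 3 = 53.

+3 blocks — insert North between Maris and Easton.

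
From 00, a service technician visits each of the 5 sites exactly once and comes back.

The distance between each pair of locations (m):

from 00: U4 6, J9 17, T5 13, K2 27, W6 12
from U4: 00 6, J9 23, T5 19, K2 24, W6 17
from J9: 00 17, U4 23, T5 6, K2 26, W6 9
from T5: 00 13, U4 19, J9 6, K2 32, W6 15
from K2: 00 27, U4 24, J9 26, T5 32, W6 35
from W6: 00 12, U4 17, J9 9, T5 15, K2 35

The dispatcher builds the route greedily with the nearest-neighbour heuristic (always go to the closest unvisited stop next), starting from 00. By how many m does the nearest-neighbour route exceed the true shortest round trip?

8 m longer than the optimal tour.

00: U4=6, W6=12, T5=13, J9=17, K2=27 ⇒ U4
U4: W6=17, T5=19, J9=23, K2=24 ⇒ W6
W6: J9=9, T5=15, K2=35 ⇒ J9
J9: T5=6, K2=26 ⇒ T5
T5: K2=32 ⇒ K2
NN route 00 → U4 → W6 → J9 → T5 → K2 → 00 costs 97.
Optimal: 00 → U4 → K2 → J9 → T5 → W6 → 00 costs 89 (by enumerating all 60 distinct tours).
Excess = 97 − 89 = 8.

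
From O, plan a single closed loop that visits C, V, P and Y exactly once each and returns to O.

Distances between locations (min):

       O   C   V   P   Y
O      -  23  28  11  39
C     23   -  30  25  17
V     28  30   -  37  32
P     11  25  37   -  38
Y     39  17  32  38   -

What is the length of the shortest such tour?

Shortest round trip = 113 min.

O → C → V → P → Y → O: 23+30+37+38+39 = 167
O → C → V → Y → P → O: 23+30+32+38+11 = 134
O → C → P → V → Y → O: 23+25+37+32+39 = 156
O → C → P → Y → V → O: 23+25+38+32+28 = 146
O → C → Y → V → P → O: 23+17+32+37+11 = 120
O → C → Y → P → V → O: 23+17+38+37+28 = 143
O → V → C → P → Y → O: 28+30+25+38+39 = 160
O → V → C → Y → P → O: 28+30+17+38+11 = 124
O → V → P → C → Y → O: 28+37+25+17+39 = 146
O → V → Y → C → P → O: 28+32+17+25+11 = 113
O → P → C → V → Y → O: 11+25+30+32+39 = 137
O → P → V → C → Y → O: 11+37+30+17+39 = 134
The minimum is 113.
One optimal route: O → V → Y → C → P → O (or its reverse).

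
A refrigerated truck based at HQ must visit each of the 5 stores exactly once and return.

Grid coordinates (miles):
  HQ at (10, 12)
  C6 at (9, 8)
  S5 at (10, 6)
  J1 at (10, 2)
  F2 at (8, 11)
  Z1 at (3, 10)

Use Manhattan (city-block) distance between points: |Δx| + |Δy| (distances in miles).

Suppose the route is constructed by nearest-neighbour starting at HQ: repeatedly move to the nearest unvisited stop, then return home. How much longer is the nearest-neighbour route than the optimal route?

From HQ: F2=3, C6=5, S5=6, Z1=9, J1=10 → choose F2 (3).
From F2: C6=4, Z1=6, S5=7, J1=11 → choose C6 (4).
From C6: S5=3, J1=7, Z1=8 → choose S5 (3).
From S5: J1=4, Z1=11 → choose J1 (4).
From J1: Z1=15 → choose Z1 (15).
NN route HQ → F2 → C6 → S5 → J1 → Z1 → HQ costs 38.
Optimal: HQ → S5 → J1 → C6 → Z1 → F2 → HQ costs 34 (by enumerating all 60 distinct tours).
Excess = 38 − 34 = 4.

4 miles longer than the optimal tour.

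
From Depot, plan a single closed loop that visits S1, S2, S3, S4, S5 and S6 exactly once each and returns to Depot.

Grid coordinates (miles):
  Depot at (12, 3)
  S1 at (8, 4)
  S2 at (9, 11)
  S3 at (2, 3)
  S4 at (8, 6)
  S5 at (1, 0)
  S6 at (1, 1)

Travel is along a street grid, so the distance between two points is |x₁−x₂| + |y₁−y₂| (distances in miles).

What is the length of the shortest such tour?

44 miles — the shortest possible round trip.

With 6 stops there are 6!/2 = 360 distinct round trips (a route and its reverse cost the same).
Depot → S1 → S2 → S3 → S4 → S5 → S6 → Depot: 5+8+15+9+13+1+13 = 64
Depot → S1 → S2 → S3 → S4 → S6 → S5 → Depot: 5+8+15+9+12+1+14 = 64
Depot → S1 → S2 → S3 → S5 → S4 → S6 → Depot: 5+8+15+4+13+12+13 = 70
Depot → S1 → S2 → S3 → S5 → S6 → S4 → Depot: 5+8+15+4+1+12+7 = 52
Depot → S1 → S2 → S3 → S6 → S4 → S5 → Depot: 5+8+15+3+12+13+14 = 70
Depot → S1 → S2 → S3 → S6 → S5 → S4 → Depot: 5+8+15+3+1+13+7 = 52
Depot → S1 → S2 → S4 → S3 → S5 → S6 → Depot: 5+8+6+9+4+1+13 = 46
Depot → S1 → S2 → S4 → S3 → S6 → S5 → Depot: 5+8+6+9+3+1+14 = 46
… (352 more)
Depot → S2 → S4 → S1 → S3 → S5 → S6 → Depot: 11+6+2+7+4+1+13 = 44  ← best
The minimum is 44.
One optimal route: Depot → S2 → S4 → S1 → S3 → S5 → S6 → Depot (or its reverse).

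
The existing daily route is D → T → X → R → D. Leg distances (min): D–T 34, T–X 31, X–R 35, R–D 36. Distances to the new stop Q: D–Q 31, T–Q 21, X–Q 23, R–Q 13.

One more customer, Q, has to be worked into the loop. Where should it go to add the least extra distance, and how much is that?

Adding 1 min by placing Q on the X–R leg.

Insertion cost between consecutive stops i–j is d(i,Q) + d(Q,j) − d(i,j):
  between D and T: 31 + 21 − 34 = 18
  between T and X: 21 + 23 − 31 = 13
  between X and R: 23 + 13 − 35 = 1
  between R and D: 13 + 31 − 36 = 8
Cheapest insertion is between X and R, adding 1.
New total = 136 + 1 = 137.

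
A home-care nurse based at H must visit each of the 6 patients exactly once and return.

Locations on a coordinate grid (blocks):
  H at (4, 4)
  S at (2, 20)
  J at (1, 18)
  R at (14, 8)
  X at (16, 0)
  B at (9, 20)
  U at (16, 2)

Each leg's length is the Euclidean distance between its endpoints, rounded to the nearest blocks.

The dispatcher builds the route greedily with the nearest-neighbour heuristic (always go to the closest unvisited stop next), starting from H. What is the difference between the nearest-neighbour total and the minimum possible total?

H: R=11, U=12, X=13, J=14, S=16, B=17 ⇒ R
R: U=6, X=8, B=13, J=16, S=17 ⇒ U
U: X=2, B=19, J=22, S=23 ⇒ X
X: B=21, J=23, S=24 ⇒ B
B: S=7, J=8 ⇒ S
S: J=2 ⇒ J
NN route H → R → U → X → B → S → J → H costs 63.
Optimal: H → J → S → B → R → U → X → H costs 57 (by enumerating all 360 distinct tours).
Excess = 63 − 57 = 6.

The nearest-neighbour route is 6 blocks longer than optimal.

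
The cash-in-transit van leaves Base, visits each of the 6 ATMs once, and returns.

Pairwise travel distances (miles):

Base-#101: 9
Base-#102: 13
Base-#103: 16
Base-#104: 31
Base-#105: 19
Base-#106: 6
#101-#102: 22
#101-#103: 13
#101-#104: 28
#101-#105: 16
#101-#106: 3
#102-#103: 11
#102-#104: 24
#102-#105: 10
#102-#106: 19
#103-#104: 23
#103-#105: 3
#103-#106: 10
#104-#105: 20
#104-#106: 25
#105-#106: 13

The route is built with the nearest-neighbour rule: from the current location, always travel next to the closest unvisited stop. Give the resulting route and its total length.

90 miles along Base → #106 → #101 → #103 → #105 → #102 → #104 → Base.

At Base the remaining stops are #106 6, #101 9, #102 13, #103 16, #105 19, #104 31; go to #106.
At #106 the remaining stops are #101 3, #103 10, #105 13, #102 19, #104 25; go to #101.
At #101 the remaining stops are #103 13, #105 16, #102 22, #104 28; go to #103.
At #103 the remaining stops are #105 3, #102 11, #104 23; go to #105.
At #105 the remaining stops are #102 10, #104 20; go to #102.
At #102 the remaining stops are #104 24; go to #104.
Return #104→Base: 31.
Total = 6 + 3 + 13 + 3 + 10 + 24 + 31 = 90.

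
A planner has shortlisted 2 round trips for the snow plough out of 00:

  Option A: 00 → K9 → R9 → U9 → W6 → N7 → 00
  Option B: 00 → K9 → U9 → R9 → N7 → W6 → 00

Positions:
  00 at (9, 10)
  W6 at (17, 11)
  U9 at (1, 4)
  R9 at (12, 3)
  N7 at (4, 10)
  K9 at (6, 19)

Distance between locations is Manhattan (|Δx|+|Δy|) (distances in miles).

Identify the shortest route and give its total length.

82 miles — Option B is the shortest.

Option A: 12 + 22 + 12 + 23 + 14 + 5 = 88
Option B: 12 + 20 + 12 + 15 + 14 + 9 = 82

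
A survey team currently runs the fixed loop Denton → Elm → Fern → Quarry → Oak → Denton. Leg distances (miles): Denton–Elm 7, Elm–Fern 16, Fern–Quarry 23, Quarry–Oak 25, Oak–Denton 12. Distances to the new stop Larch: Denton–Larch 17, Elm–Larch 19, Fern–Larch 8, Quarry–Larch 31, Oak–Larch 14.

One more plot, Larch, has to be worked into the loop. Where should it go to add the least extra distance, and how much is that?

Adding 11 miles by placing Larch on the Elm–Fern leg.

Insertion cost between consecutive stops i–j is d(i,Larch) + d(Larch,j) − d(i,j):
  between Denton and Elm: 17 + 19 − 7 = 29
  between Elm and Fern: 19 + 8 − 16 = 11
  between Fern and Quarry: 8 + 31 − 23 = 16
  between Quarry and Oak: 31 + 14 − 25 = 20
  between Oak and Denton: 14 + 17 − 12 = 19
Cheapest insertion is between Elm and Fern, adding 11.
New total = 83 + 11 = 94.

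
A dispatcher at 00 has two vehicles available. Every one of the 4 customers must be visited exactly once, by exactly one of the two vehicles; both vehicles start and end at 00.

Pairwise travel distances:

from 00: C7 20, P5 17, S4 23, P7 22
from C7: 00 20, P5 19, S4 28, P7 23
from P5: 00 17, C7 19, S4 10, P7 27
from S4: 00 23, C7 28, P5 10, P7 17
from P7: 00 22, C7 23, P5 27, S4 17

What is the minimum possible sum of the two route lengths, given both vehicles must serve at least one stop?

Minimum combined distance: 106.

There are 2^3 − 1 = 7 ways to divide the 4 stops into two non-empty groups. For each, the best each vehicle can do is its own shortest tour through its group:
  {C7} + {P5, S4, P7}: 40 + 66 = 106
  {P5} + {C7, S4, P7}: 34 + 83 = 117
  {C7, P5} + {S4, P7}: 56 + 62 = 118
  {S4} + {C7, P5, P7}: 46 + 81 = 127
  {C7, S4} + {P5, P7}: 71 + 66 = 137
  {P5, S4} + {C7, P7}: 50 + 65 = 115
  … (7 splits in total)
Best: vehicle 1 00 → C7 → 00 = 40; vehicle 2 00 → P5 → S4 → P7 → 00 = 66; combined 106.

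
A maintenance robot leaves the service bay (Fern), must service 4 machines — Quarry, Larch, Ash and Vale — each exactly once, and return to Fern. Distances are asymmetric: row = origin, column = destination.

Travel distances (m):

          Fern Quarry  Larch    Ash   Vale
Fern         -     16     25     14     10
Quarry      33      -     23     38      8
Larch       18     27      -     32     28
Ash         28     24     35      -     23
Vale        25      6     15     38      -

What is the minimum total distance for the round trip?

Fern→Quarry→Larch→Ash→Vale→Fern: 16+23+32+23+25 = 119
Fern→Quarry→Larch→Vale→Ash→Fern: 16+23+28+38+28 = 133
Fern→Quarry→Ash→Larch→Vale→Fern: 16+38+35+28+25 = 142
Fern→Quarry→Ash→Vale→Larch→Fern: 16+38+23+15+18 = 110
Fern→Quarry→Vale→Larch→Ash→Fern: 16+8+15+32+28 = 99
Fern→Quarry→Vale→Ash→Larch→Fern: 16+8+38+35+18 = 115
Fern→Larch→Quarry→Ash→Vale→Fern: 25+27+38+23+25 = 138
Fern→Larch→Quarry→Vale→Ash→Fern: 25+27+8+38+28 = 126
Fern→Larch→Ash→Quarry→Vale→Fern: 25+32+24+8+25 = 114
Fern→Larch→Ash→Vale→Quarry→Fern: 25+32+23+6+33 = 119
Fern→Larch→Vale→Quarry→Ash→Fern: 25+28+6+38+28 = 125
Fern→Larch→Vale→Ash→Quarry→Fern: 25+28+38+24+33 = 148
Fern→Ash→Quarry→Larch→Vale→Fern: 14+24+23+28+25 = 114
Fern→Ash→Quarry→Vale→Larch→Fern: 14+24+8+15+18 = 79
… (10 more)
The minimum is 79.
One optimal route: Fern → Ash → Quarry → Vale → Larch → Fern.

Shortest round trip = 79 m.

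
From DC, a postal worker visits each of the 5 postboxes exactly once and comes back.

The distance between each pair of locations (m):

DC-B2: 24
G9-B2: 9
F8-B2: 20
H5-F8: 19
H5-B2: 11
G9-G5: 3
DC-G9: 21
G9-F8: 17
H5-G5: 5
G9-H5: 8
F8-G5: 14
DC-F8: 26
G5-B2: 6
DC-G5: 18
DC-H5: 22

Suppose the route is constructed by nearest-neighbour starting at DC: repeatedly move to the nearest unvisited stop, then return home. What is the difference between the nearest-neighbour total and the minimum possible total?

DC: G5=18, G9=21, H5=22, B2=24, F8=26 ⇒ G5
G5: G9=3, H5=5, B2=6, F8=14 ⇒ G9
G9: H5=8, B2=9, F8=17 ⇒ H5
H5: B2=11, F8=19 ⇒ B2
B2: F8=20 ⇒ F8
NN route DC → G5 → G9 → H5 → B2 → F8 → DC costs 86.
Optimal: DC → H5 → G9 → G5 → B2 → F8 → DC costs 85 (by enumerating all 60 distinct tours).
Excess = 86 − 85 = 1.

The nearest-neighbour route is 1 m longer than optimal.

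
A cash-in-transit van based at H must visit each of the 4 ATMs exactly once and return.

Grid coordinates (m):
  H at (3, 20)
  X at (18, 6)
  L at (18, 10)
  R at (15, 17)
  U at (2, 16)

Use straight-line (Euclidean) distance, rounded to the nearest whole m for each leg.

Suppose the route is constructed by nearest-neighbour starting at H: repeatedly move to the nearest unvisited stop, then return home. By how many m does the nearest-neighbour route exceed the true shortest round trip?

Excess over optimum: 3 m.

From H: U=4, R=12, L=18, X=21 → choose U (4).
From U: R=13, L=17, X=19 → choose R (13).
From R: L=8, X=11 → choose L (8).
From L: X=4 → choose X (4).
NN route H → U → R → L → X → H costs 50.
Optimal: H → R → L → X → U → H costs 47 (by enumerating all 12 distinct tours).
Excess = 50 − 47 = 3.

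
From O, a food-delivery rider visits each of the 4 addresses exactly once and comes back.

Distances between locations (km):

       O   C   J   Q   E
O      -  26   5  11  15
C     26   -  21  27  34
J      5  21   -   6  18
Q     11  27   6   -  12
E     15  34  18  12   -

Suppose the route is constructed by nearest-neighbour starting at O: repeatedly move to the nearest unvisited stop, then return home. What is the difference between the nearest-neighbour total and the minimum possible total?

O: J=5, Q=11, E=15, C=26 ⇒ J
J: Q=6, E=18, C=21 ⇒ Q
Q: E=12, C=27 ⇒ E
E: C=34 ⇒ C
NN route O → J → Q → E → C → O costs 83.
Optimal: O → C → J → Q → E → O costs 80 (by enumerating all 12 distinct tours).
Excess = 83 − 80 = 3.

3 km longer than the optimal tour.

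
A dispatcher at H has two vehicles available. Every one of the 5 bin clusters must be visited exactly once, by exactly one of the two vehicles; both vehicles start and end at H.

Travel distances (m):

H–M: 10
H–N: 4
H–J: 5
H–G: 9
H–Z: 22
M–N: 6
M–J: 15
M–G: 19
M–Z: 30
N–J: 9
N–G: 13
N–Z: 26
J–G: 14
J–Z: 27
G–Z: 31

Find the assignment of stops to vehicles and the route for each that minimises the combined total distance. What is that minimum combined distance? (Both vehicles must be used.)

Try each way of splitting the stops between the two vehicles (each non-empty) and, for each split, find the best tour for each vehicle:
  {M} + {N, J, G, Z}: 20 + 80 = 100
  {N} + {M, J, G, Z}: 8 + 90 = 98
  {M, N} + {J, G, Z}: 20 + 72 = 92
  {J} + {M, N, G, Z}: 10 + 80 = 90
  {M, J} + {N, G, Z}: 30 + 70 = 100
  {N, J} + {M, G, Z}: 18 + 80 = 98
  … (15 splits in total)
Best: vehicle 1 H → J → H = 10; vehicle 2 H → N → M → Z → G → H = 80; combined 90.

Minimum combined distance: 90 m.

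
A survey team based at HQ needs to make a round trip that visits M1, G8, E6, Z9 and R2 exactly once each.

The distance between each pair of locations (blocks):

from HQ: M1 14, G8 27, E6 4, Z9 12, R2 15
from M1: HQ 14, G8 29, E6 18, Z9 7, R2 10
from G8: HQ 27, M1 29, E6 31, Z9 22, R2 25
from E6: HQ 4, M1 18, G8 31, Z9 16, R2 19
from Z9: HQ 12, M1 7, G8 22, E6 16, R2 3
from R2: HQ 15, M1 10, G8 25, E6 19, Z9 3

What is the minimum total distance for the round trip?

HQ → M1 → G8 → E6 → Z9 → R2 → HQ: 14+29+31+16+3+15 = 108
HQ → M1 → G8 → E6 → R2 → Z9 → HQ: 14+29+31+19+3+12 = 108
HQ → M1 → G8 → Z9 → E6 → R2 → HQ: 14+29+22+16+19+15 = 115
HQ → M1 → G8 → Z9 → R2 → E6 → HQ: 14+29+22+3+19+4 = 91
HQ → M1 → G8 → R2 → E6 → Z9 → HQ: 14+29+25+19+16+12 = 115
HQ → M1 → G8 → R2 → Z9 → E6 → HQ: 14+29+25+3+16+4 = 91
HQ → M1 → E6 → G8 → Z9 → R2 → HQ: 14+18+31+22+3+15 = 103
HQ → M1 → E6 → G8 → R2 → Z9 → HQ: 14+18+31+25+3+12 = 103
HQ → M1 → E6 → Z9 → G8 → R2 → HQ: 14+18+16+22+25+15 = 110
HQ → M1 → E6 → Z9 → R2 → G8 → HQ: 14+18+16+3+25+27 = 103
HQ → M1 → E6 → R2 → G8 → Z9 → HQ: 14+18+19+25+22+12 = 110
HQ → M1 → E6 → R2 → Z9 → G8 → HQ: 14+18+19+3+22+27 = 103
HQ → M1 → Z9 → G8 → E6 → R2 → HQ: 14+7+22+31+19+15 = 108
HQ → M1 → Z9 → G8 → R2 → E6 → HQ: 14+7+22+25+19+4 = 91
… (46 more)
HQ → M1 → Z9 → R2 → G8 → E6 → HQ: 14+7+3+25+31+4 = 84  ← best
The minimum is 84.
One optimal route: HQ → M1 → Z9 → R2 → G8 → E6 → HQ (or its reverse).

Shortest round trip = 84 blocks.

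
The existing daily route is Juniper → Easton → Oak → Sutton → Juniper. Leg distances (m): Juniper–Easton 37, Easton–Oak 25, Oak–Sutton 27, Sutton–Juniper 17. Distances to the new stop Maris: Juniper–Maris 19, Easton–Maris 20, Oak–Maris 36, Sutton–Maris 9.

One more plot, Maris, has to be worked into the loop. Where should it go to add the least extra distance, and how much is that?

Insertion cost between consecutive stops i–j is d(i,Maris) + d(Maris,j) − d(i,j):
  between Juniper and Easton: 19 + 20 − 37 = 2
  between Easton and Oak: 20 + 36 − 25 = 31
  between Oak and Sutton: 36 + 9 − 27 = 18
  between Sutton and Juniper: 9 + 19 − 17 = 11
Cheapest insertion is between Juniper and Easton, adding 2.
New total = 106 + 2 = 108.

Minimum extra distance: 2 m, inserting Maris between Juniper and Easton.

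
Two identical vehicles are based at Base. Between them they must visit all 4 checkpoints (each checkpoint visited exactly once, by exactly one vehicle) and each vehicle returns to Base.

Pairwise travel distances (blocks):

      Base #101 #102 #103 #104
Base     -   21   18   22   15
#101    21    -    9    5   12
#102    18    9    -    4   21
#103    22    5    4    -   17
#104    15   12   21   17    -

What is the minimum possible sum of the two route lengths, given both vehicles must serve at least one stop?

78 blocks — the smallest possible combined total.

Check every non-empty split of the stops between the two vehicles; for each half take its own optimal tour:
  {#101} + {#102, #103, #104}: 42 + 54 = 96
  {#102} + {#101, #103, #104}: 36 + 54 = 90
  {#101, #102} + {#103, #104}: 48 + 54 = 102
  {#103} + {#101, #102, #104}: 44 + 54 = 98
  {#101, #103} + {#102, #104}: 48 + 54 = 102
  {#102, #103} + {#101, #104}: 44 + 48 = 92
  … (7 splits in total)
  {#101, #102, #103} + {#104}: 48 + 30 = 78  ← best
Best: vehicle 1 Base → #101 → #103 → #102 → Base = 48; vehicle 2 Base → #104 → Base = 30; combined 78.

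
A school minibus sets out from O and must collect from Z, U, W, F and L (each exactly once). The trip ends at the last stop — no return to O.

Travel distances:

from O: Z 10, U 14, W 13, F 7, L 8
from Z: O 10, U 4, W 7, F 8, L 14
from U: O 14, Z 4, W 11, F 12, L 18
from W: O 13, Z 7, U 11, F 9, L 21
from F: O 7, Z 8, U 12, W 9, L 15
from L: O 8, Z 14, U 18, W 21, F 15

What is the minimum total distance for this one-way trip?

There are 5! = 120 possible orderings.
O→Z→U→W→F→L: 10+4+11+9+15 = 49
O→Z→U→W→L→F: 10+4+11+21+15 = 61
O→Z→U→F→W→L: 10+4+12+9+21 = 56
O→Z→U→F→L→W: 10+4+12+15+21 = 62
O→Z→U→L→W→F: 10+4+18+21+9 = 62
O→Z→U→L→F→W: 10+4+18+15+9 = 56
O→Z→W→U→F→L: 10+7+11+12+15 = 55
O→Z→W→U→L→F: 10+7+11+18+15 = 61
O→Z→W→F→U→L: 10+7+9+12+18 = 56
O→Z→W→F→L→U: 10+7+9+15+18 = 59
O→Z→W→L→U→F: 10+7+21+18+12 = 68
O→Z→W→L→F→U: 10+7+21+15+12 = 65
O→Z→F→U→W→L: 10+8+12+11+21 = 62
O→Z→F→U→L→W: 10+8+12+18+21 = 69
… (106 more)
O→L→F→W→Z→U: 8+15+9+7+4 = 43  ← best
The minimum is 43.
One shortest path: O → L → F → W → Z → U.

Shortest open route: 43.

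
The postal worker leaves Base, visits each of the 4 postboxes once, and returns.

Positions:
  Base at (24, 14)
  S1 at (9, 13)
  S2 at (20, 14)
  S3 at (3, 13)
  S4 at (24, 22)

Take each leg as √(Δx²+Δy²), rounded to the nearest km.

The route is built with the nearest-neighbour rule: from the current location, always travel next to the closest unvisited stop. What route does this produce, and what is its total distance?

At Base the remaining stops are S2 4, S4 8, S1 15, S3 21; go to S2.
At S2 the remaining stops are S4 9, S1 11, S3 17; go to S4.
At S4 the remaining stops are S1 17, S3 23; go to S1.
At S1 the remaining stops are S3 6; go to S3.
Return S3→Base: 21.
Total = 4 + 9 + 17 + 6 + 21 = 57.

Total distance 57 km via the nearest-neighbour route Base → S2 → S4 → S1 → S3 → Base.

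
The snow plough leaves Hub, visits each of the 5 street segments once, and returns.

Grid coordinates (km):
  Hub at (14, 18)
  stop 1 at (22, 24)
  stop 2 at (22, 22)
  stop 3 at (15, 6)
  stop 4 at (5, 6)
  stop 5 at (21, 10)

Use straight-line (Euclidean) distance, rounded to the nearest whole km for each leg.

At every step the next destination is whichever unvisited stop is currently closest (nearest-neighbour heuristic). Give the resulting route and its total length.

Total distance 57 km via the nearest-neighbour route Hub → stop 2 → stop 1 → stop 5 → stop 3 → stop 4 → Hub.

At Hub the remaining stops are stop 2 9, stop 1 10, stop 5 11, stop 3 12, stop 4 15; go to stop 2.
At stop 2 the remaining stops are stop 1 2, stop 5 12, stop 3 17, stop 4 23; go to stop 1.
At stop 1 the remaining stops are stop 5 14, stop 3 19, stop 4 25; go to stop 5.
At stop 5 the remaining stops are stop 3 7, stop 4 16; go to stop 3.
At stop 3 the remaining stops are stop 4 10; go to stop 4.
Return stop 4→Hub: 15.
Total = 9 + 2 + 14 + 7 + 10 + 15 = 57.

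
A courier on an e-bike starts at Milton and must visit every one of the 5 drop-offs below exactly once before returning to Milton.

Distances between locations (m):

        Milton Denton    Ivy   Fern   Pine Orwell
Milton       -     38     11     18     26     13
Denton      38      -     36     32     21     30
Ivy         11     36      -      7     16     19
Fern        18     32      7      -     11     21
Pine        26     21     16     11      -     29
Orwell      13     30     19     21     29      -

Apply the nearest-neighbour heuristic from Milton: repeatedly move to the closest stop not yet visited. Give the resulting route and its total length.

Total distance 93 m via the nearest-neighbour route Milton → Ivy → Fern → Pine → Denton → Orwell → Milton.

From Milton: distances to unvisited — Ivy=11, Orwell=13, Fern=18, Pine=26, Denton=38. Nearest is Ivy (11).
From Ivy: distances to unvisited — Fern=7, Pine=16, Orwell=19, Denton=36. Nearest is Fern (7).
From Fern: distances to unvisited — Pine=11, Orwell=21, Denton=32. Nearest is Pine (11).
From Pine: distances to unvisited — Denton=21, Orwell=29. Nearest is Denton (21).
From Denton: distances to unvisited — Orwell=30. Nearest is Orwell (30).
Return Orwell→Milton: 13.
Total = 11 + 7 + 11 + 21 + 30 + 13 = 93.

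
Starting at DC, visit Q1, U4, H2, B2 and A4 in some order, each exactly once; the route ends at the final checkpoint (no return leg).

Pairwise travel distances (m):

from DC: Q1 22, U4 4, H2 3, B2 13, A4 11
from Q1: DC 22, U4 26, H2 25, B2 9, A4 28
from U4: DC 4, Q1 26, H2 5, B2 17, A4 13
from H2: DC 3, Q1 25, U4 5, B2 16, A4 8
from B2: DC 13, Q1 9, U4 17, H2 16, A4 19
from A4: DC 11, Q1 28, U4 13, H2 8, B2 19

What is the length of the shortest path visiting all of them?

Shortest open route: 45 m.

There are 5! = 120 possible orderings.
DC→Q1→U4→H2→B2→A4: 22+26+5+16+19 = 88
DC→Q1→U4→H2→A4→B2: 22+26+5+8+19 = 80
DC→Q1→U4→B2→H2→A4: 22+26+17+16+8 = 89
DC→Q1→U4→B2→A4→H2: 22+26+17+19+8 = 92
DC→Q1→U4→A4→H2→B2: 22+26+13+8+16 = 85
DC→Q1→U4→A4→B2→H2: 22+26+13+19+16 = 96
DC→Q1→H2→U4→B2→A4: 22+25+5+17+19 = 88
DC→Q1→H2→U4→A4→B2: 22+25+5+13+19 = 84
DC→Q1→H2→B2→U4→A4: 22+25+16+17+13 = 93
DC→Q1→H2→B2→A4→U4: 22+25+16+19+13 = 95
DC→Q1→H2→A4→U4→B2: 22+25+8+13+17 = 85
DC→Q1→H2→A4→B2→U4: 22+25+8+19+17 = 91
DC→Q1→B2→U4→H2→A4: 22+9+17+5+8 = 61
DC→Q1→B2→U4→A4→H2: 22+9+17+13+8 = 69
… (106 more)
DC→U4→H2→A4→B2→Q1: 4+5+8+19+9 = 45  ← best
The minimum is 45.
One shortest path: DC → U4 → H2 → A4 → B2 → Q1.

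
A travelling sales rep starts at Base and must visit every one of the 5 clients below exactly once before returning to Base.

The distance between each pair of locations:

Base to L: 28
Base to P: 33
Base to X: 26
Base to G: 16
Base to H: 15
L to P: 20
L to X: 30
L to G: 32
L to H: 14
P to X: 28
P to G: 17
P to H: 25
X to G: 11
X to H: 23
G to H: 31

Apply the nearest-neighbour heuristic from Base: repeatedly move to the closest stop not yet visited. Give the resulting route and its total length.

Base → [H:15 / G:16 / X:26 / L:28 / P:33] → H (15)
H → [L:14 / X:23 / P:25 / G:31] → L (14)
L → [P:20 / X:30 / G:32] → P (20)
P → [G:17 / X:28] → G (17)
G → [X:11] → X (11)
Return X→Base: 26.
Total = 15 + 14 + 20 + 17 + 11 + 26 = 103.

Total distance 103 via the nearest-neighbour route Base → H → L → P → G → X → Base.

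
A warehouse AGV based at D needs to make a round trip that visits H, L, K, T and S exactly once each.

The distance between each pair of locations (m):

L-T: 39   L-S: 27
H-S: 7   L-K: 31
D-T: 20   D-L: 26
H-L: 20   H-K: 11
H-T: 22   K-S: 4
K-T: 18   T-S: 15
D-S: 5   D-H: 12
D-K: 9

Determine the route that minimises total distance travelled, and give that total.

With 5 stops there are 5!/2 = 60 distinct round trips (a route and its reverse cost the same).
D - H - L - K - T - S - D: 12+20+31+18+15+5 = 101
D - H - L - K - S - T - D: 12+20+31+4+15+20 = 102
D - H - L - T - K - S - D: 12+20+39+18+4+5 = 98
D - H - L - T - S - K - D: 12+20+39+15+4+9 = 99
D - H - L - S - K - T - D: 12+20+27+4+18+20 = 101
D - H - L - S - T - K - D: 12+20+27+15+18+9 = 101
D - H - K - L - T - S - D: 12+11+31+39+15+5 = 113
D - H - K - L - S - T - D: 12+11+31+27+15+20 = 116
D - H - K - T - L - S - D: 12+11+18+39+27+5 = 112
D - H - K - T - S - L - D: 12+11+18+15+27+26 = 109
D - H - K - S - L - T - D: 12+11+4+27+39+20 = 113
D - H - K - S - T - L - D: 12+11+4+15+39+26 = 107
D - H - T - L - K - S - D: 12+22+39+31+4+5 = 113
D - H - T - L - S - K - D: 12+22+39+27+4+9 = 113
… (46 more)
D - L - H - K - T - S - D: 26+20+11+18+15+5 = 95  ← best
The minimum is 95.
One optimal route: D → L → H → K → T → S → D (or its reverse).

Minimum total distance: 95 m.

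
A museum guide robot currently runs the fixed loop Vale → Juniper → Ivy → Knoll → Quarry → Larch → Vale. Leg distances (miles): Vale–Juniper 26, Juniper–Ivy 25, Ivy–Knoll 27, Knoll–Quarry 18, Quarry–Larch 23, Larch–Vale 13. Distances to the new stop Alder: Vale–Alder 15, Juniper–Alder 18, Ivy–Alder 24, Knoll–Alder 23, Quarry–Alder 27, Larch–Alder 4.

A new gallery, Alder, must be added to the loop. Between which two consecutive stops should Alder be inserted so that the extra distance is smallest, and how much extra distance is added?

+6 miles — insert Alder between Larch and Vale.

Insertion cost between consecutive stops i–j is d(i,Alder) + d(Alder,j) − d(i,j):
  between Vale and Juniper: 15 + 18 − 26 = 7
  between Juniper and Ivy: 18 + 24 − 25 = 17
  between Ivy and Knoll: 24 + 23 − 27 = 20
  between Knoll and Quarry: 23 + 27 − 18 = 32
  between Quarry and Larch: 27 + 4 − 23 = 8
  between Larch and Vale: 4 + 15 − 13 = 6
Cheapest insertion is between Larch and Vale, adding 6.
New total = 132 + 6 = 138.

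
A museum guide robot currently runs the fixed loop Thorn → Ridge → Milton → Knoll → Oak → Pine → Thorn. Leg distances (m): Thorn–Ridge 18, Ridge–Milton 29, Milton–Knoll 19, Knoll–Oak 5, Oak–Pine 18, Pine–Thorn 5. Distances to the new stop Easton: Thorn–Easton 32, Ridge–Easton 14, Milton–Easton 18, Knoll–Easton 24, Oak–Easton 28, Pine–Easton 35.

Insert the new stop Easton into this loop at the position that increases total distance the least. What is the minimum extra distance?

Insertion cost between consecutive stops i–j is d(i,Easton) + d(Easton,j) − d(i,j):
  between Thorn and Ridge: 32 + 14 − 18 = 28
  between Ridge and Milton: 14 + 18 − 29 = 3
  between Milton and Knoll: 18 + 24 − 19 = 23
  between Knoll and Oak: 24 + 28 − 5 = 47
  between Oak and Pine: 28 + 35 − 18 = 45
  between Pine and Thorn: 35 + 32 − 5 = 62
Cheapest insertion is between Ridge and Milton, adding 3.
New total = 94 + 3 = 97.

+3 m — insert Easton between Ridge and Milton.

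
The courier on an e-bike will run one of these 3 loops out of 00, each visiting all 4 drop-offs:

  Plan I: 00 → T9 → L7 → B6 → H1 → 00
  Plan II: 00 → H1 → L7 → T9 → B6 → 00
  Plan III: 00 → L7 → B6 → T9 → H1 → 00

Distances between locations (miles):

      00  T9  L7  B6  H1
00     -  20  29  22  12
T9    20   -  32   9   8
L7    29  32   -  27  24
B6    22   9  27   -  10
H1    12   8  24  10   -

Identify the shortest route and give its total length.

Shortest is Plan III, total 85 miles.

Plan I: 20 + 32 + 27 + 10 + 12 = 101
Plan II: 12 + 24 + 32 + 9 + 22 = 99
Plan III: 29 + 27 + 9 + 8 + 12 = 85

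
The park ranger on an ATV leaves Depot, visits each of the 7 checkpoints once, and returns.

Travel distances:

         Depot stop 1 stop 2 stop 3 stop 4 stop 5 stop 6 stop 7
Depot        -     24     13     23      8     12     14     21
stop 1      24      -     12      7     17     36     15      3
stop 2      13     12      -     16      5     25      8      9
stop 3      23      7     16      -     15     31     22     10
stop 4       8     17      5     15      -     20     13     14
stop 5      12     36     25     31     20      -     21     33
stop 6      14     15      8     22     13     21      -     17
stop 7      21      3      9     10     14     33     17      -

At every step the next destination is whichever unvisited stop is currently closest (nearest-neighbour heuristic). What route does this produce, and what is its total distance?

Nearest-neighbour total = 92; route Depot → stop 4 → stop 2 → stop 6 → stop 1 → stop 7 → stop 3 → stop 5 → Depot.

Depot → [stop 4:8 / stop 5:12 / stop 2:13 / stop 6:14 / stop 7:21 / stop 3:23 / stop 1:24] → stop 4 (8)
stop 4 → [stop 2:5 / stop 6:13 / stop 7:14 / stop 3:15 / stop 1:17 / stop 5:20] → stop 2 (5)
stop 2 → [stop 6:8 / stop 7:9 / stop 1:12 / stop 3:16 / stop 5:25] → stop 6 (8)
stop 6 → [stop 1:15 / stop 7:17 / stop 5:21 / stop 3:22] → stop 1 (15)
stop 1 → [stop 7:3 / stop 3:7 / stop 5:36] → stop 7 (3)
stop 7 → [stop 3:10 / stop 5:33] → stop 3 (10)
stop 3 → [stop 5:31] → stop 5 (31)
Return stop 5→Depot: 12.
Total = 8 + 5 + 8 + 15 + 3 + 10 + 31 + 12 = 92.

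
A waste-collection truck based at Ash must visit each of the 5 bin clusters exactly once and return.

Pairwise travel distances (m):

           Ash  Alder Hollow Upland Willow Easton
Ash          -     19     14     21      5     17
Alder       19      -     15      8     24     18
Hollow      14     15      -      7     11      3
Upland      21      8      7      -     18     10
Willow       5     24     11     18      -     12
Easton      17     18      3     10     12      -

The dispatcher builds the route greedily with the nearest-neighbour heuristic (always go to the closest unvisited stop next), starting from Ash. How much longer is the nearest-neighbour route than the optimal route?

The nearest-neighbour route is 2 m longer than optimal.

Ash: Willow=5, Hollow=14, Easton=17, Alder=19, Upland=21 ⇒ Willow
Willow: Hollow=11, Easton=12, Upland=18, Alder=24 ⇒ Hollow
Hollow: Easton=3, Upland=7, Alder=15 ⇒ Easton
Easton: Upland=10, Alder=18 ⇒ Upland
Upland: Alder=8 ⇒ Alder
NN route Ash → Willow → Hollow → Easton → Upland → Alder → Ash costs 56.
Optimal: Ash → Alder → Upland → Hollow → Easton → Willow → Ash costs 54 (by enumerating all 60 distinct tours).
Excess = 56 − 54 = 2.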